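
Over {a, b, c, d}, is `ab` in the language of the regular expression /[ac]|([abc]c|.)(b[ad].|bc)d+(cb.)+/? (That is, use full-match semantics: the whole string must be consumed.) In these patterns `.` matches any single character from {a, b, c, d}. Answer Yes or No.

No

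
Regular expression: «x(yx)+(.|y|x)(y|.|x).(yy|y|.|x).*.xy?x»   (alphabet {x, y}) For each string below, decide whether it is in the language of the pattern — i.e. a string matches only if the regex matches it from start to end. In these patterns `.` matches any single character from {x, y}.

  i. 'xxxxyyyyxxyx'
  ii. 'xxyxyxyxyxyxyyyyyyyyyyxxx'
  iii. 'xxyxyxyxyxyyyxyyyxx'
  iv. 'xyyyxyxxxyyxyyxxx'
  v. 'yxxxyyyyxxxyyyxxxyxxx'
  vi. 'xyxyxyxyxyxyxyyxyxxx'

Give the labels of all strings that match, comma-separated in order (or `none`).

i → no match — must start with 'xyx'
ii → no match — must start with 'xyx'
iii → no match — must start with 'xyx'
iv → no match — must start with 'xyx'
v → no match — must start with 'xyx'
vi → match

vi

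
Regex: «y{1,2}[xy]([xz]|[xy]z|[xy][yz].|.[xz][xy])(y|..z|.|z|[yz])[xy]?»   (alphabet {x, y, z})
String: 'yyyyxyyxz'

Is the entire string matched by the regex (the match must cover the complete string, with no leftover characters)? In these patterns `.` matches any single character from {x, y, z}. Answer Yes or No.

Yes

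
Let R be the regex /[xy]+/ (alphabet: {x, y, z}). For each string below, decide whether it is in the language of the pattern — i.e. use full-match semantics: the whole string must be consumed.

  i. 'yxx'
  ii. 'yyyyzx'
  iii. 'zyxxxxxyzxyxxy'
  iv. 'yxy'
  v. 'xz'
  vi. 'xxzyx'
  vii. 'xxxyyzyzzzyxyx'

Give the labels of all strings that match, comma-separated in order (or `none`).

i, iv

i. 'yxx' → match
ii. 'yyyyzx' → no match
iii → no match
iv. 'yxy' → match
v. 'xz' → no match
vi. 'xxzyx' → no match
vii → no match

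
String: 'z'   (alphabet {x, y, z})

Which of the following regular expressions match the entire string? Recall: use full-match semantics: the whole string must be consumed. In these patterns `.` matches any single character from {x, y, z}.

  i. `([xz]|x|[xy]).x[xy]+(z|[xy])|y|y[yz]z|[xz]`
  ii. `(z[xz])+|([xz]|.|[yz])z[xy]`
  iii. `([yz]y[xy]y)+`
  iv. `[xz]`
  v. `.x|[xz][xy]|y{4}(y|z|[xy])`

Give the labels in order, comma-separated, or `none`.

i → match
ii → no match
iii → no match — must end with 'y'
iv → match
v → no match

i, iv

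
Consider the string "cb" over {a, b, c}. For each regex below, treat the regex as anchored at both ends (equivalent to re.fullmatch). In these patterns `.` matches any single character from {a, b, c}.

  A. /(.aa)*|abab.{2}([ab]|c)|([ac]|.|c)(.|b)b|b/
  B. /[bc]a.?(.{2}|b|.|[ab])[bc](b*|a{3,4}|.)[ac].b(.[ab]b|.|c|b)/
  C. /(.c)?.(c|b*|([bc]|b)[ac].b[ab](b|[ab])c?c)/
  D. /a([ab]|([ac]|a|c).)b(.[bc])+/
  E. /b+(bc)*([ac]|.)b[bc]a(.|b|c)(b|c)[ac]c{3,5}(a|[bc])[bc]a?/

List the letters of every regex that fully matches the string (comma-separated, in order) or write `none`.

C

A → no match
B → no match
C → match
D → no match — must start with "a"
E → no match — must start with "b"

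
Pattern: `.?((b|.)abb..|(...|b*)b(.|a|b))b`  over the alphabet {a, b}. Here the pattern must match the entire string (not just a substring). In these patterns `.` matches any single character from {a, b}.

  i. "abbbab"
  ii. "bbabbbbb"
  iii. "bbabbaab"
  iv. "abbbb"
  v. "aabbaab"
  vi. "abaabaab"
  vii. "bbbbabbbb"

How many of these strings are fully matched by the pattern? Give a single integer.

5

i → match
ii → match
iii → match
iv → match
v → match
vi → no match
vii → no match
Total matched: 5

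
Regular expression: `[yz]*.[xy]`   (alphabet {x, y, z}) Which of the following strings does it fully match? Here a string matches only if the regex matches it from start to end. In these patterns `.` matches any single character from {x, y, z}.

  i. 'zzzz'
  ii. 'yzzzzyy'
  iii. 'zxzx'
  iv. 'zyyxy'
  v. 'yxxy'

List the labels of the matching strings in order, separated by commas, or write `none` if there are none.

i → no match
ii → match
iii → no match
iv → match
v → no match

ii, iv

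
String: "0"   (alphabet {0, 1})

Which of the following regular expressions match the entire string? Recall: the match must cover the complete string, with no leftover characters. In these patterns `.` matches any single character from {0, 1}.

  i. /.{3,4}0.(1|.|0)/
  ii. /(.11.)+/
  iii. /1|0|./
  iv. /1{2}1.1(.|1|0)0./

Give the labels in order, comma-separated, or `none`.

iii

i → no match
ii → no match
iii → match
iv → no match — must start with "1"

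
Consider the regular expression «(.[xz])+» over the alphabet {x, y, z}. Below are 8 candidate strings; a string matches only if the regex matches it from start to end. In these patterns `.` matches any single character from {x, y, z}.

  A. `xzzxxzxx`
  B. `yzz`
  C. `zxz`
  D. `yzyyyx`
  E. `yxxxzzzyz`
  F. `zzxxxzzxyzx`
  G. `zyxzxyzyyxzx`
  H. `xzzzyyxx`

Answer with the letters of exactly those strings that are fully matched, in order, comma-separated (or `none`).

A. `xzzxxzxx` → match
B. `yzz` → no match
C. `zxz` → no match
D. `yzyyyx` → no match
E. `yxxxzzzyz` → no match
F. `zzxxxzzxyzx` → no match
G. `zyxzxyzyyxzx` → no match
H. `xzzzyyxx` → no match

A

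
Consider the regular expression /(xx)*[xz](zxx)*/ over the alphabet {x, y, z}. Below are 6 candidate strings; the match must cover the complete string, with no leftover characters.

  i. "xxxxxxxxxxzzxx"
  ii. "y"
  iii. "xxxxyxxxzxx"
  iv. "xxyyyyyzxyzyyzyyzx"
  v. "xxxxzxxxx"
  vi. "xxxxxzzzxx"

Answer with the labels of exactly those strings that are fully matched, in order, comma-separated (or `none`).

i → match
ii → no match
iii → no match
iv → no match
v → no match
vi → no match

i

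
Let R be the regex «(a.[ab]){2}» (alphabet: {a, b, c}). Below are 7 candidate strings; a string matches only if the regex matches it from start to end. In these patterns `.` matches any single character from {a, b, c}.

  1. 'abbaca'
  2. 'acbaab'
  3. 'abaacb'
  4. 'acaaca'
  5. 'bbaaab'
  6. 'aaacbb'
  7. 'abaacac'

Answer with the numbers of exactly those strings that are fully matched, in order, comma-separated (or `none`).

1, 2, 3, 4

1. 'abbaca' → match
2. 'acbaab' → match
3. 'abaacb' → match
4. 'acaaca' → match
5. 'bbaaab' → no match — must start with 'a'
6. 'aaacbb' → no match
7. 'abaacac' → no match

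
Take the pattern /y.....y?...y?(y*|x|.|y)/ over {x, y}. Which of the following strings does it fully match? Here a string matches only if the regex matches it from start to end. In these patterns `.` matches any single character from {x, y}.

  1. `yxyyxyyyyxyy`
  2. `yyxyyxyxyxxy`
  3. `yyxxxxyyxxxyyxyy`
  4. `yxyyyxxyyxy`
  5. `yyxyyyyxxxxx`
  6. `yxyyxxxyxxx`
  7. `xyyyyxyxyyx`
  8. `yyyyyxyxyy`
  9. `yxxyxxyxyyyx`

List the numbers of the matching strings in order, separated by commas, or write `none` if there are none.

1, 8, 9

1 → match
2 → no match
3 → no match
4 → no match
5 → no match
6 → no match
7 → no match — must start with `y`
8 → match
9 → match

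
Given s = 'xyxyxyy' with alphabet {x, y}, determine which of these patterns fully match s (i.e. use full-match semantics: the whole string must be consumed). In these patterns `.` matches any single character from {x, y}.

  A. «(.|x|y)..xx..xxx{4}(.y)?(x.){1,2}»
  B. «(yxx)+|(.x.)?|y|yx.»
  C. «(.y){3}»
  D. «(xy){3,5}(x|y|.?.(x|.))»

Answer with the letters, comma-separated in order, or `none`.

D

A → no match
B → no match
C → no match
D → match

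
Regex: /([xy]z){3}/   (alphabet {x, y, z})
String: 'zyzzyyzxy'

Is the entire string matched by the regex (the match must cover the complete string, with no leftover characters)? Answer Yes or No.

Every match must end with 'z', but 'zyzzyyzxy' does not.

No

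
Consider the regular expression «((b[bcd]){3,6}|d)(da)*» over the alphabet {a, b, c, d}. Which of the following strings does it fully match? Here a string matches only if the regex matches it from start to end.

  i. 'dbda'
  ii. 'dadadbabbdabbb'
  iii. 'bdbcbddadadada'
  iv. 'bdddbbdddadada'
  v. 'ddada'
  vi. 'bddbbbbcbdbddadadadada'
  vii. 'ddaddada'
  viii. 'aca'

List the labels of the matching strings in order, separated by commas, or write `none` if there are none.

i. 'dbda' → no match
ii → no match
iii → match
iv → no match
v. 'ddada' → match
vi → no match
vii. 'ddaddada' → no match
viii. 'aca' → no match

iii, v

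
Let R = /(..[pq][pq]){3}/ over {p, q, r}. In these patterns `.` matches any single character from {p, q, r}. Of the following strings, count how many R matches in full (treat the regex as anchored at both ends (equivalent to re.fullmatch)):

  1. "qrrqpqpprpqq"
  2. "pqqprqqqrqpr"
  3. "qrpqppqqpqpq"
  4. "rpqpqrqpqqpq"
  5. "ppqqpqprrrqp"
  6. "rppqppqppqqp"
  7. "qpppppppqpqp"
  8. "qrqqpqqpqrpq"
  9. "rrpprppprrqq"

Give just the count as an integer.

6

1. "qrrqpqpprpqq" → no match
2. "pqqprqqqrqpr" → no match
3. "qrpqppqqpqpq" → match
4. "rpqpqrqpqqpq" → match
5. "ppqqpqprrrqp" → no match
6. "rppqppqppqqp" → match
7. "qpppppppqpqp" → match
8. "qrqqpqqpqrpq" → match
9. "rrpprppprrqq" → match
Total matched: 6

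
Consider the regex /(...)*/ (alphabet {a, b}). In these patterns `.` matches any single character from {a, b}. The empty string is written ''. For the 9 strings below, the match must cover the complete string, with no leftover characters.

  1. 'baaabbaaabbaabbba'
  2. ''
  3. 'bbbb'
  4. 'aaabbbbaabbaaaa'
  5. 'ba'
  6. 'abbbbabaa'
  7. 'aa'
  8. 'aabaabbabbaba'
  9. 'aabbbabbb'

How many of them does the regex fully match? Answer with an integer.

4

1 → no match
2 → match
3 → no match
4 → match
5 → no match
6 → match
7 → no match
8 → no match
9 → match
Total matched: 4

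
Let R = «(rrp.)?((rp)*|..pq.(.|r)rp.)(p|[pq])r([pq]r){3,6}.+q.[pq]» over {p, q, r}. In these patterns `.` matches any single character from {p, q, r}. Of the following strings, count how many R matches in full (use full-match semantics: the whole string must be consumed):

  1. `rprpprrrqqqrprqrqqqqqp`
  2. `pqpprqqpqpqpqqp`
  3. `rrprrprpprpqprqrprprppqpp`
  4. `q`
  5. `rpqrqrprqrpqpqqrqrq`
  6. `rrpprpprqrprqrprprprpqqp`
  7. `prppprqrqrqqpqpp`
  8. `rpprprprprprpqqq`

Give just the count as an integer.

3

1 → no match
2 → no match
3 → no match
4. `q` → no match
5 → match
6 → match
7 → no match
8 → match
Total matched: 3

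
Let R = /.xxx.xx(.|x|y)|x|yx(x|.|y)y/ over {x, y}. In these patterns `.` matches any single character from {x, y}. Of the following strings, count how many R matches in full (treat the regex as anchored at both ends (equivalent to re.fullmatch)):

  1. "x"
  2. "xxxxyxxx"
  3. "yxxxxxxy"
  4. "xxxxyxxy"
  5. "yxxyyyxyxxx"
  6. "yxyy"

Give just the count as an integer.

5

1 → match
2 → match
3 → match
4 → match
5 → no match
6 → match
Total matched: 5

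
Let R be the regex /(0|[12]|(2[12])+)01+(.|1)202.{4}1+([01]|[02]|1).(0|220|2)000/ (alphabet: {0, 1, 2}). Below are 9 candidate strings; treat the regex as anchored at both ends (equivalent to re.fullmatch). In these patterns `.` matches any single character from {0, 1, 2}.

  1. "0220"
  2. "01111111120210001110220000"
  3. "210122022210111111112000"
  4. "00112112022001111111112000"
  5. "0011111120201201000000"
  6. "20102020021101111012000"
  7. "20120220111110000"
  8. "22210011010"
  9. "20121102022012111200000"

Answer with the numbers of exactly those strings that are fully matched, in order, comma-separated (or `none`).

3, 5

1 → no match — must end with "000"
2 → no match
3 → match
4 → no match
5 → match
6 → no match
7 → no match
8 → no match — must end with "000"
9 → no match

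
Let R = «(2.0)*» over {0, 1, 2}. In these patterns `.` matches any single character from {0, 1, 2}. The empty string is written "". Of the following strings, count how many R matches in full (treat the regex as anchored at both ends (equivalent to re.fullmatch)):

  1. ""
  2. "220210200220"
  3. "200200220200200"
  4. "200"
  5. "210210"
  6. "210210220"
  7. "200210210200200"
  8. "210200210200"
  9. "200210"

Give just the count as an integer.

1 → match
2 → match
3 → match
4 → match
5 → match
6 → match
7 → match
8 → match
9 → match
Total matched: 9

9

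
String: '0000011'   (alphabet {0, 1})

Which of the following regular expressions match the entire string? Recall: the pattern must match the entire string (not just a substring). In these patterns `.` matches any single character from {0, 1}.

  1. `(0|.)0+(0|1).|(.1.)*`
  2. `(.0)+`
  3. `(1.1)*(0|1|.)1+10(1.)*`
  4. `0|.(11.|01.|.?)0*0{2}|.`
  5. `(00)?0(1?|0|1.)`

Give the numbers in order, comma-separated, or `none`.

1 → match
2 → no match — must end with '0'
3 → no match
4 → no match
5 → no match

1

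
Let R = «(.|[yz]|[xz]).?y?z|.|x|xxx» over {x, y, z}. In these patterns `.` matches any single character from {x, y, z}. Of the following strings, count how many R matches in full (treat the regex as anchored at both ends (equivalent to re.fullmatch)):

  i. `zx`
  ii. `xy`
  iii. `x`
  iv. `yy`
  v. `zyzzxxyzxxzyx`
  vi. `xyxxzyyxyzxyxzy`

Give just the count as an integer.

1

i → no match
ii → no match
iii → match
iv → no match
v → no match
vi → no match
Total matched: 1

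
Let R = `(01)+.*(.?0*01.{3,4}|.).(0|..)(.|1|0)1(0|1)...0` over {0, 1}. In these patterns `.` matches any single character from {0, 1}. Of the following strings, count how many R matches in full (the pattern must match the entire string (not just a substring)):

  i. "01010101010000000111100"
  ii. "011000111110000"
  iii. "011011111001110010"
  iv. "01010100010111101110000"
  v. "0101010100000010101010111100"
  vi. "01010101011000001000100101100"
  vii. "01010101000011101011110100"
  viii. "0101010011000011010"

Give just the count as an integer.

7

i → match
ii → match
iii → match
iv → match
v → match
vi → match
vii → match
viii → no match
Total matched: 7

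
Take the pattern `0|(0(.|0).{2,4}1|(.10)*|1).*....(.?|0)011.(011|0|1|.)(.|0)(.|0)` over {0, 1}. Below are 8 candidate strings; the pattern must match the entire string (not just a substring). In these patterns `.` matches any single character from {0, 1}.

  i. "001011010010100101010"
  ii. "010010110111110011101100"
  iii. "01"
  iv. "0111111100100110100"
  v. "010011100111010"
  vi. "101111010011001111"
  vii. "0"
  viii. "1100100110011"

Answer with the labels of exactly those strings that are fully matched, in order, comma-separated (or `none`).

ii, iv, v, vi, vii, viii

i → no match
ii → match
iii. "01" → no match
iv → match
v → match
vi → match
vii. "0" → match
viii → match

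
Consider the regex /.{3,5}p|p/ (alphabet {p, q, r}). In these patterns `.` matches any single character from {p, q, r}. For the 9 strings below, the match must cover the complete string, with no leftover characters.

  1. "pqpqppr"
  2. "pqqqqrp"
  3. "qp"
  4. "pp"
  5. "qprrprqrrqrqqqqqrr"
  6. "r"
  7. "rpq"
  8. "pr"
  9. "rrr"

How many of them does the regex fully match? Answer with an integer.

1 → no match — must end with "p"
2 → no match
3 → no match
4 → no match
5 → no match — must end with "p"
6 → no match — must end with "p"
7 → no match — must end with "p"
8 → no match — must end with "p"
9 → no match — must end with "p"
Total matched: 0

0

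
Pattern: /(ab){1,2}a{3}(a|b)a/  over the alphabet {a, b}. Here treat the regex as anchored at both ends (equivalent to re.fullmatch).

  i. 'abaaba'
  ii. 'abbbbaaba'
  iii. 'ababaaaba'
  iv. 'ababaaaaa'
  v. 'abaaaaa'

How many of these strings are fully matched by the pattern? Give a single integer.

i → no match
ii → no match
iii → match
iv → match
v → match
Total matched: 3

3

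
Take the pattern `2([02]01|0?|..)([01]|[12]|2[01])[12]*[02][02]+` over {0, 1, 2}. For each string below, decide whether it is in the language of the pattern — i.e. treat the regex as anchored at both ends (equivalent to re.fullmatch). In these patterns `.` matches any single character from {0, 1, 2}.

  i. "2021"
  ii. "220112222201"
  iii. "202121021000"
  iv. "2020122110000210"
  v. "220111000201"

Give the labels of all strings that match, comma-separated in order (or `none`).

none

i → no match
ii → no match
iii → no match
iv → no match
v → no match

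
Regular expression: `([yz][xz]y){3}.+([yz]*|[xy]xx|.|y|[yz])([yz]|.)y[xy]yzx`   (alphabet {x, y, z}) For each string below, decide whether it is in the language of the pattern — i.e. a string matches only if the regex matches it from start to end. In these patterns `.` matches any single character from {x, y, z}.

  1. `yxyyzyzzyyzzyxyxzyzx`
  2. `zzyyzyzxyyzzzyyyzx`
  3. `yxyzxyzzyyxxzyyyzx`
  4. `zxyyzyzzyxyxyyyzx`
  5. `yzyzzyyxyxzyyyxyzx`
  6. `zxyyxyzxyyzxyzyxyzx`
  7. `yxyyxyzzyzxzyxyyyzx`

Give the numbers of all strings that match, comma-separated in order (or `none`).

2, 3, 4, 5, 6, 7

1 → no match
2 → match
3 → match
4 → match
5 → match
6 → match
7 → match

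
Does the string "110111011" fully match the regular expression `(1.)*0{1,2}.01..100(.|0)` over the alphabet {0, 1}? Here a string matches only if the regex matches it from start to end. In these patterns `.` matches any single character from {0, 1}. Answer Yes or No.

No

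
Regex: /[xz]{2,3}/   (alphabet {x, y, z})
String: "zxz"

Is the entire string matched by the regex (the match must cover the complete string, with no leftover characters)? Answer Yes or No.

Yes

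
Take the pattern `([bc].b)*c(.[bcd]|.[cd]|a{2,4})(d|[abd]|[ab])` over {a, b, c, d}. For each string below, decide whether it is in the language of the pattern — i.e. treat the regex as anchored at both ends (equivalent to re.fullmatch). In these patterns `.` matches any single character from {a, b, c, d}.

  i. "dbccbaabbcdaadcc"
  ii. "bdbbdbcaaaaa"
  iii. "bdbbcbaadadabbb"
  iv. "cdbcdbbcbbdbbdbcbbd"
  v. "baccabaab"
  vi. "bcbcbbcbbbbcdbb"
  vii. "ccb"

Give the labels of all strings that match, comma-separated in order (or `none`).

i → no match
ii. "bdbbdbcaaaaa" → match
iii → no match
iv → match
v. "baccabaab" → no match
vi → no match
vii. "ccb" → no match

ii, iv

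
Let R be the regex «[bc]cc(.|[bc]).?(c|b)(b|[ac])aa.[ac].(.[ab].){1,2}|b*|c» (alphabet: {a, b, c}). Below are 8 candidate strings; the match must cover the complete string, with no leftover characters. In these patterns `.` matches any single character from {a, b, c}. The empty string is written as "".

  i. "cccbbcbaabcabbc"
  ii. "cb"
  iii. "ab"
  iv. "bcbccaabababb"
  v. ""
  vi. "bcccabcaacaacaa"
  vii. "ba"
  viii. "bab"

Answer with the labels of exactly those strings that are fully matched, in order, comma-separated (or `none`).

i → match
ii → no match
iii → no match
iv → no match
v → match
vi → match
vii → no match
viii → no match

i, v, vi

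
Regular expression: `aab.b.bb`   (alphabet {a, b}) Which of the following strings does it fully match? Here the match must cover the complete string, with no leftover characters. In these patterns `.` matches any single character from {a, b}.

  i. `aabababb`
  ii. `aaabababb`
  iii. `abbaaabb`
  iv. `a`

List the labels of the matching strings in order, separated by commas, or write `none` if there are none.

i

i. `aabababb` → match
ii. `aaabababb` → no match — must start with `aab`
iii. `abbaaabb` → no match — must start with `aab`
iv. `a` → no match — must start with `aab`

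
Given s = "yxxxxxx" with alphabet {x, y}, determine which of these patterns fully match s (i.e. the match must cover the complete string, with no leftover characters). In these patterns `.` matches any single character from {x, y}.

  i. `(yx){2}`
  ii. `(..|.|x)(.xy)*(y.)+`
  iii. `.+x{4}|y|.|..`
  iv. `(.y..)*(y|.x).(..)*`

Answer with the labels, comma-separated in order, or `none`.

iii, iv

i → no match — must end with "yx"
ii → no match
iii → match
iv → match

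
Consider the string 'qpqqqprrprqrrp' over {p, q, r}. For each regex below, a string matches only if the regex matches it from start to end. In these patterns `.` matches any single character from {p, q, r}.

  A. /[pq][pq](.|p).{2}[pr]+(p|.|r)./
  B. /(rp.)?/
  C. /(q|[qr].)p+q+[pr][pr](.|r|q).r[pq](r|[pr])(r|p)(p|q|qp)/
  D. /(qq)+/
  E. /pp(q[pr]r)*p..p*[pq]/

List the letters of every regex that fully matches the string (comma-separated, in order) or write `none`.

C

A → no match
B → no match
C → match
D → no match — must start with 'qq'
E → no match — must start with 'pp'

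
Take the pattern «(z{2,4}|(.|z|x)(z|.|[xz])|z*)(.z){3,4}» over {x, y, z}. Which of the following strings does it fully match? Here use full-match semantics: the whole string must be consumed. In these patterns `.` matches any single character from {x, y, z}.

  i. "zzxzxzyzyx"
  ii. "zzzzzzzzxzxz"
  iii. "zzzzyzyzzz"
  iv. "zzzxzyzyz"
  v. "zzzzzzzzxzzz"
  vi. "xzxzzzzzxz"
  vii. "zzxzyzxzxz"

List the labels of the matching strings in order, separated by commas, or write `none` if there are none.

ii, iii, iv, v, vi, vii

i → no match — must end with "z"
ii → match
iii → match
iv → match
v → match
vi → match
vii → match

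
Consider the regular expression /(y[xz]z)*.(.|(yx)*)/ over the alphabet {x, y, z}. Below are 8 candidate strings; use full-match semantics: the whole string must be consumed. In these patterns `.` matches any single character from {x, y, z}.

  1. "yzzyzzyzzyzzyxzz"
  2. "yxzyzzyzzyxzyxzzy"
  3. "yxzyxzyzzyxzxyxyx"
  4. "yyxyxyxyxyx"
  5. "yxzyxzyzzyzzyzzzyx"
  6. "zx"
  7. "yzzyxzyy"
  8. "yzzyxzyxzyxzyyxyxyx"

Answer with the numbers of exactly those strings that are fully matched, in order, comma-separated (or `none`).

1 → match
2 → match
3 → match
4 → match
5 → match
6 → match
7 → match
8 → match

1, 2, 3, 4, 5, 6, 7, 8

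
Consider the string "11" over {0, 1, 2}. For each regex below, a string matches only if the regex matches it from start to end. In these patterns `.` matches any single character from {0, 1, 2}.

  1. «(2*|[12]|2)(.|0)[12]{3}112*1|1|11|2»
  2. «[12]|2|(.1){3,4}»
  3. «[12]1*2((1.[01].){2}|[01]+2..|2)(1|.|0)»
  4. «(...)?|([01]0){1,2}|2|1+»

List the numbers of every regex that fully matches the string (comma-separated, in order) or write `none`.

1, 4

1 → match
2 → no match
3 → no match
4 → match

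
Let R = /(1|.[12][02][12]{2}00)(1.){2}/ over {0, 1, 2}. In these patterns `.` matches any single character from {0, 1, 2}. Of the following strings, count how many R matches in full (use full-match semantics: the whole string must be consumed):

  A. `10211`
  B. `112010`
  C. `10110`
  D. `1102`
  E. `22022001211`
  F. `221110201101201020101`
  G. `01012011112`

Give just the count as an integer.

1

A → no match
B → no match
C → no match
D → no match
E → match
F → no match
G → no match
Total matched: 1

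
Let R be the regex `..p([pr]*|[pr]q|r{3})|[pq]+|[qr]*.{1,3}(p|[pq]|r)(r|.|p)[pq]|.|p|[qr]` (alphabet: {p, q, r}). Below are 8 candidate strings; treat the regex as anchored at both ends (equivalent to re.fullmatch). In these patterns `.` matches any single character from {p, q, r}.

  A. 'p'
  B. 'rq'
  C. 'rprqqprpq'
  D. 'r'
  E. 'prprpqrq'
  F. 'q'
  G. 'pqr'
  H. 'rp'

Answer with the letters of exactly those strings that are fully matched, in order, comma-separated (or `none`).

A → match
B → no match
C → no match
D → match
E → no match
F → match
G → no match
H → no match

A, D, F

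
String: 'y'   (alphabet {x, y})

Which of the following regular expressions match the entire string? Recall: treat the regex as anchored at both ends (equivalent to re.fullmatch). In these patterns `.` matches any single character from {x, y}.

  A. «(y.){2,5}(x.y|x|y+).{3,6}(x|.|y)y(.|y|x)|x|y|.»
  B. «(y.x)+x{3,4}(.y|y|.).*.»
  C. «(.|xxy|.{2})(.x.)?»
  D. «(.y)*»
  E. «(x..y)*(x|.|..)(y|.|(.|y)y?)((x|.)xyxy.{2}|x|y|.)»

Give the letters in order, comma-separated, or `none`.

A, C

A → match
B → no match
C → match
D → no match
E → no match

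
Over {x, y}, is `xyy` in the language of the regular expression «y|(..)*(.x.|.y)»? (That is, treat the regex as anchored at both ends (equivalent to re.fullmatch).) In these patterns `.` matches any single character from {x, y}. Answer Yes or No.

No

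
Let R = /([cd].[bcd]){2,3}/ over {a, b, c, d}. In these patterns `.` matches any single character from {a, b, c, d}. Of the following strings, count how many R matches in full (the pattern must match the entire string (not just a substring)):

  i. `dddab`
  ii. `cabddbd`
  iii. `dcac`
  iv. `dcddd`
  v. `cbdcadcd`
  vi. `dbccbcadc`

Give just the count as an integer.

0

i → no match
ii → no match
iii → no match
iv → no match
v → no match
vi → no match
Total matched: 0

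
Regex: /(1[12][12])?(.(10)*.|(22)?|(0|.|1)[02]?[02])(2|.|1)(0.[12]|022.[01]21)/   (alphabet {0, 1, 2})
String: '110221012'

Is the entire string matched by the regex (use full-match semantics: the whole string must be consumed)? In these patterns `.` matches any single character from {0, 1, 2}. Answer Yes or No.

No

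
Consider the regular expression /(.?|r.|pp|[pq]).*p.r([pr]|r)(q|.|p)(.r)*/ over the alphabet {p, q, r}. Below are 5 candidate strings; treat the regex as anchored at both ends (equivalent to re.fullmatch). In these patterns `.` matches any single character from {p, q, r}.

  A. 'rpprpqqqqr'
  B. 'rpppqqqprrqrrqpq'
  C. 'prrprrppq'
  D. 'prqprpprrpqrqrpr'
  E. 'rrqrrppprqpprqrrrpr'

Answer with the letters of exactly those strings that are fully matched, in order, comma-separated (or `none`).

A → no match
B → no match
C → no match
D → match
E → no match

D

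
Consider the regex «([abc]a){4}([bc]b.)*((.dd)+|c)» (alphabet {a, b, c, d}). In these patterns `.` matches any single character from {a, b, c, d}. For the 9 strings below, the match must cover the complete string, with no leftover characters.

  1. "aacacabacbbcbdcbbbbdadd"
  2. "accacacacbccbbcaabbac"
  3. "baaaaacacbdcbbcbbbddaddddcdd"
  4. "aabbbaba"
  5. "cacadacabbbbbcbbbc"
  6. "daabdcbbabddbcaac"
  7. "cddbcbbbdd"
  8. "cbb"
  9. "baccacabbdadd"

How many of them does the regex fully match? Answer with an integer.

1 → match
2 → no match
3 → no match
4 → no match
5 → no match
6 → no match
7 → no match
8 → no match
9 → no match
Total matched: 1

1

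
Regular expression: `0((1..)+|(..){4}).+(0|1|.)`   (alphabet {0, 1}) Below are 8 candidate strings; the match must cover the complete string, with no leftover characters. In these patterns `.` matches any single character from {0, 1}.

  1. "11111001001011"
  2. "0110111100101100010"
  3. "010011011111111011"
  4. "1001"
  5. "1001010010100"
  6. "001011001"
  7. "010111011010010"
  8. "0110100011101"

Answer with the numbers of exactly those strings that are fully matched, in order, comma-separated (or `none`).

1 → no match — must start with "0"
2 → match
3 → match
4. "1001" → no match — must start with "0"
5 → no match — must start with "0"
6. "001011001" → no match
7 → match
8 → match

2, 3, 7, 8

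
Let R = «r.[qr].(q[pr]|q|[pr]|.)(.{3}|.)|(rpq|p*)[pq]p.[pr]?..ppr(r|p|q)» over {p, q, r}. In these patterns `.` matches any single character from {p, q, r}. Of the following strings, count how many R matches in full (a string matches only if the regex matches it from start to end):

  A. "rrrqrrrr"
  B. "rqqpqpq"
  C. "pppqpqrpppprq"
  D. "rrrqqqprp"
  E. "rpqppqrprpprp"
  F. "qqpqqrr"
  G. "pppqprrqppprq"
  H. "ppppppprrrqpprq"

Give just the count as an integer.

A → match
B → match
C → match
D → no match
E → match
F → no match
G → match
H → match
Total matched: 6

6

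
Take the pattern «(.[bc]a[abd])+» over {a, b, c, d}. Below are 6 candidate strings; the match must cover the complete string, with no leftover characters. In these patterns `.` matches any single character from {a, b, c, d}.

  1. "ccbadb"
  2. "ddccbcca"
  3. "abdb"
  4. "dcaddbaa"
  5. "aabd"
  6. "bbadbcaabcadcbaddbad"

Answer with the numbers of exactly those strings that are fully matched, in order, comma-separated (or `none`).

4, 6

1 → no match
2 → no match
3 → no match
4 → match
5 → no match
6 → match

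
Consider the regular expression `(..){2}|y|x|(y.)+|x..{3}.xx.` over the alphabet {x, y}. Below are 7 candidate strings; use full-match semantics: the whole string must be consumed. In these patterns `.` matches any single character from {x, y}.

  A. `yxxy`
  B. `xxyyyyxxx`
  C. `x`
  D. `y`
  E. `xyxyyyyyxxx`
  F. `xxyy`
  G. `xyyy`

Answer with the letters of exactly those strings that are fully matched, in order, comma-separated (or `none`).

A → match
B → match
C → match
D → match
E → no match
F → match
G → match

A, B, C, D, F, G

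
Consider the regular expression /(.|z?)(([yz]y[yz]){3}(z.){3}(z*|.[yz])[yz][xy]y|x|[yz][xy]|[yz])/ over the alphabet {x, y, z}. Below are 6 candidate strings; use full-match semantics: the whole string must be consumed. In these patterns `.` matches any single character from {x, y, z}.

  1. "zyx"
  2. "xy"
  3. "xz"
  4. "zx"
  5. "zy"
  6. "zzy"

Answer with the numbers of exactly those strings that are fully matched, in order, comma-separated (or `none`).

1 → match
2 → match
3 → match
4 → match
5 → match
6 → match

1, 2, 3, 4, 5, 6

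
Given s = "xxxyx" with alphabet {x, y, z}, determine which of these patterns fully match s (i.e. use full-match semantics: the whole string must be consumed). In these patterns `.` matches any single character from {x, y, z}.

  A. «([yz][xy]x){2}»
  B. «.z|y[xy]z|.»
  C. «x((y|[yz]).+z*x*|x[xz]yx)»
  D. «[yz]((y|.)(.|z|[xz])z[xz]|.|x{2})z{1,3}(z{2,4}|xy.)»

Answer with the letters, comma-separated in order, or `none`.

C

A → no match
B → no match
C → match
D → no match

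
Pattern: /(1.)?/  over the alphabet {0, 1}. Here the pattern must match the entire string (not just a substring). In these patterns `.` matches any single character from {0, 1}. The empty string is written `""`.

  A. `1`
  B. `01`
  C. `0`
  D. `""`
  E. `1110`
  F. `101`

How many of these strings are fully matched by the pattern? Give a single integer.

1

A. `1` → no match
B. `01` → no match
C. `0` → no match
D. `""` → match
E. `1110` → no match
F. `101` → no match
Total matched: 1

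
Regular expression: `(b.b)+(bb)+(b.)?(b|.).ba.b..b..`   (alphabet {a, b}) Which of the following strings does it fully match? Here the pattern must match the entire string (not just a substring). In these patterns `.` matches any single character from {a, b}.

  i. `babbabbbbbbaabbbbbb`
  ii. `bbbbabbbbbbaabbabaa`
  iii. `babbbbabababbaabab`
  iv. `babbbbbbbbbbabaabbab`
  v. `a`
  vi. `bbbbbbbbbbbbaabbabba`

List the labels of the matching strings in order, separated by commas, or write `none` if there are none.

i → match
ii → match
iii → match
iv → no match
v → no match — must start with `b`
vi → match

i, ii, iii, vi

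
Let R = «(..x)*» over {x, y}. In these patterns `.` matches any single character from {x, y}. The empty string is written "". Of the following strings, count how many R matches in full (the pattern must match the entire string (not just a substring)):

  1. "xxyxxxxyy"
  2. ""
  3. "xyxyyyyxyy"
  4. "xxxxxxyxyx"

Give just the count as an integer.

1. "xxyxxxxyy" → no match
2. "" → match
3. "xyxyyyyxyy" → no match
4. "xxxxxxyxyx" → no match
Total matched: 1

1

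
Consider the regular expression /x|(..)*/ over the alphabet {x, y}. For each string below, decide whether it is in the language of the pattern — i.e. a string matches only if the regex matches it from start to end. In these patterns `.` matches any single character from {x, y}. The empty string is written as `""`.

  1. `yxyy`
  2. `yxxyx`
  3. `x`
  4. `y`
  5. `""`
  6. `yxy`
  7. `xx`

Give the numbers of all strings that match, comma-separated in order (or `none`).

1, 3, 5, 7

1 → match
2 → no match
3 → match
4 → no match
5 → match
6 → no match
7 → match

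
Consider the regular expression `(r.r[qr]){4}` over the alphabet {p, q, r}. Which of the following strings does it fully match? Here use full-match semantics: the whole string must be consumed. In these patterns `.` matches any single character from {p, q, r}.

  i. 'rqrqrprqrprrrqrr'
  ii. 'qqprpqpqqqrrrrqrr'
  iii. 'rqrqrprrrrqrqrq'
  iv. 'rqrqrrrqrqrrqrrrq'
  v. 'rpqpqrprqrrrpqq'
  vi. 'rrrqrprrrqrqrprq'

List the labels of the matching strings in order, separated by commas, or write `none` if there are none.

i, vi

i → match
ii → no match — must start with 'r'
iii → no match
iv → no match
v → no match
vi → match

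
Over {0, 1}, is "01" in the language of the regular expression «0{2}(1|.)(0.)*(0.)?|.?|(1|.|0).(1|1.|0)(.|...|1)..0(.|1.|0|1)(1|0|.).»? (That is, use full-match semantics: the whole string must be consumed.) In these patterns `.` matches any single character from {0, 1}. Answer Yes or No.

No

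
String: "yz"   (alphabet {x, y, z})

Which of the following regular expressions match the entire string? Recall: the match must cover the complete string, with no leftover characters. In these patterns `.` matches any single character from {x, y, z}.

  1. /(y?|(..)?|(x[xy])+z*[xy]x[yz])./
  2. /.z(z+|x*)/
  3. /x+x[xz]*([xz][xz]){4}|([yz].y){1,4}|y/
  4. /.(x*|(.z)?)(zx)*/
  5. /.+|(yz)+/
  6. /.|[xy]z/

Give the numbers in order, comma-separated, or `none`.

1 → match
2 → match
3 → no match
4 → no match
5 → match
6 → match

1, 2, 5, 6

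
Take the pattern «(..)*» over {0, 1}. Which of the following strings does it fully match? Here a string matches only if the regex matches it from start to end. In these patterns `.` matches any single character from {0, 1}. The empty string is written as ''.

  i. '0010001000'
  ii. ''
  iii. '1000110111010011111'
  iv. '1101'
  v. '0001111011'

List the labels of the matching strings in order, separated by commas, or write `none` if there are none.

i, ii, iv, v

i → match
ii → match
iii → no match
iv → match
v → match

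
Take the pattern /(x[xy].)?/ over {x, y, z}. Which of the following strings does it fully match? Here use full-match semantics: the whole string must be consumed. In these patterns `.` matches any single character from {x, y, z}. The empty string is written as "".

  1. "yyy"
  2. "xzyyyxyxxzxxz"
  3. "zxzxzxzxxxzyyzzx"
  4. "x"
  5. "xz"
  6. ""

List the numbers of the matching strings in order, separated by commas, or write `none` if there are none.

1 → no match
2 → no match
3 → no match
4 → no match
5 → no match
6 → match

6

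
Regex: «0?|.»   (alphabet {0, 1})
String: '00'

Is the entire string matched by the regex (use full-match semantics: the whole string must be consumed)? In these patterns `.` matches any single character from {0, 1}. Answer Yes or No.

No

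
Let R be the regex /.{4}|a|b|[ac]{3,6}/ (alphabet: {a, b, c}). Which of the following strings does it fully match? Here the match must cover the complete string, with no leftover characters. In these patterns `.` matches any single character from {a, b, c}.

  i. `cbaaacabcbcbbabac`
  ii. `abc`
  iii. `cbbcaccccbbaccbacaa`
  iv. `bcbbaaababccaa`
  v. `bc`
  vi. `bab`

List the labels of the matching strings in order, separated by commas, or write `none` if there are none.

i → no match
ii → no match
iii → no match
iv → no match
v → no match
vi → no match

none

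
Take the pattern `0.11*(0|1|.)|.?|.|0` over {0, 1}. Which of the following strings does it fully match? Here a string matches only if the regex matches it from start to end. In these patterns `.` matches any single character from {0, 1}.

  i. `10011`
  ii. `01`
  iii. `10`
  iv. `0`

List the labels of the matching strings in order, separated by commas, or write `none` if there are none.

iv

i → no match
ii → no match
iii → no match
iv → match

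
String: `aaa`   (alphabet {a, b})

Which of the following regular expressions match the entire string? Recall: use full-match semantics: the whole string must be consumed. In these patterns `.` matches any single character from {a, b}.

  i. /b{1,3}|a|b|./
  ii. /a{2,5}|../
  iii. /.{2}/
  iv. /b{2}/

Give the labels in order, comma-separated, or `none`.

i → no match
ii → match
iii → no match
iv → no match — must start with `b`

ii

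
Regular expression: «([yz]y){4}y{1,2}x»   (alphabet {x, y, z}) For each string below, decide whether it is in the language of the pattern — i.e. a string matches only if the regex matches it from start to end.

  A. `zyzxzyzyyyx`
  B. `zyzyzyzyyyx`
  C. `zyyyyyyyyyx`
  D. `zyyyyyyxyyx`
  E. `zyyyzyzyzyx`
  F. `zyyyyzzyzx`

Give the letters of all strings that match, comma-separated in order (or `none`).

A → no match
B → match
C → match
D → no match
E → no match
F → no match — must end with `yx`

B, C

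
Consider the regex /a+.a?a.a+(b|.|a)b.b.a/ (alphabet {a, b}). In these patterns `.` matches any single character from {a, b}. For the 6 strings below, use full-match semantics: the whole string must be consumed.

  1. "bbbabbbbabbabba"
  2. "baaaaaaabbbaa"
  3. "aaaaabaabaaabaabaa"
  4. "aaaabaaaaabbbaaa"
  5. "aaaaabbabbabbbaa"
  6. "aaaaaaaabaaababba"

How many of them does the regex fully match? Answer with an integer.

1 → no match — must start with "a"
2 → no match — must start with "a"
3 → no match
4 → no match
5 → no match
6 → match
Total matched: 1

1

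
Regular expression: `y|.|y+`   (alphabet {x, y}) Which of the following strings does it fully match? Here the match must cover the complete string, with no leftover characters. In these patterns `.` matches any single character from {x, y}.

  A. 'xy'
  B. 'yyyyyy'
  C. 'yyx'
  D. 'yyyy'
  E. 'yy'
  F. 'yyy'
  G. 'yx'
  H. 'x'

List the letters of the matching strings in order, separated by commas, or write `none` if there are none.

A → no match
B → match
C → no match
D → match
E → match
F → match
G → no match
H → match

B, D, E, F, H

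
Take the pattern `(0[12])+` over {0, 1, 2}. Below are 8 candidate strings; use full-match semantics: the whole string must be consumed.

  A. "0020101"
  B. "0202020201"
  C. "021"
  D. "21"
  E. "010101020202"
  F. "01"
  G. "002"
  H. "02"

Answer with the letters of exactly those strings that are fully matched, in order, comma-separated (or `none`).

B, E, F, H

A → no match
B → match
C → no match
D → no match — must start with "0"
E → match
F → match
G → no match
H → match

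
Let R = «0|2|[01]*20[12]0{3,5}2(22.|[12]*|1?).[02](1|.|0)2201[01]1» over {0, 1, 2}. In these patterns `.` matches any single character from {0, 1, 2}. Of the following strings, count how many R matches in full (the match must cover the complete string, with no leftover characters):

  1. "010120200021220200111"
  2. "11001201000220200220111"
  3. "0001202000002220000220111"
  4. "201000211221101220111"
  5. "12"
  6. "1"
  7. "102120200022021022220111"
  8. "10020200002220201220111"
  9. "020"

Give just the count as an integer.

3

1 → no match
2 → no match
3 → match
4 → match
5 → no match
6 → no match
7 → no match
8 → match
9 → no match
Total matched: 3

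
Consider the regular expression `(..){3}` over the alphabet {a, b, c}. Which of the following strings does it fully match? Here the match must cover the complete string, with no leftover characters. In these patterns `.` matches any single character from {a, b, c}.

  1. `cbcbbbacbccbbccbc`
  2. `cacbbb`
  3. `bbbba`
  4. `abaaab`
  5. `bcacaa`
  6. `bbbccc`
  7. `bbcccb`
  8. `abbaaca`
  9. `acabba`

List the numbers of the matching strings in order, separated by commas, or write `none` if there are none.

2, 4, 5, 6, 7, 9

1 → no match
2. `cacbbb` → match
3. `bbbba` → no match
4. `abaaab` → match
5. `bcacaa` → match
6. `bbbccc` → match
7. `bbcccb` → match
8. `abbaaca` → no match
9. `acabba` → match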